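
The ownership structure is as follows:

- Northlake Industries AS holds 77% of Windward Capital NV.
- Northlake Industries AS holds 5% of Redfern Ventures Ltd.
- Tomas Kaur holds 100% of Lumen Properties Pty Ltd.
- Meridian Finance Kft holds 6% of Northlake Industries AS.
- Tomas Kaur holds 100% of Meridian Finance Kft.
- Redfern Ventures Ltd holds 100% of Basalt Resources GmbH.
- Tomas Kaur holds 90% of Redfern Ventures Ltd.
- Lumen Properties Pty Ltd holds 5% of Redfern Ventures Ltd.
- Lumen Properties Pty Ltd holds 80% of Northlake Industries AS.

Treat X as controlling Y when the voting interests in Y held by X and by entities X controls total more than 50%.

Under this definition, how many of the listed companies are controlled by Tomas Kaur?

6

Tomas holds 100% of Meridian, so Tomas controls Meridian.
Tomas holds 100% of Lumen, so Tomas controls Lumen.
Lumen and Meridian together hold 80% + 6% = 86% of Northlake, so Tomas controls Northlake.
Lumen and Northlake and Tomas together hold 5% + 5% + 90% = 100% of Redfern, so Tomas controls Redfern.
Northlake holds 77% of Windward, so Tomas controls Windward.
Redfern holds 100% of Basalt, so Tomas controls Basalt.
Tomas controls 6 companies.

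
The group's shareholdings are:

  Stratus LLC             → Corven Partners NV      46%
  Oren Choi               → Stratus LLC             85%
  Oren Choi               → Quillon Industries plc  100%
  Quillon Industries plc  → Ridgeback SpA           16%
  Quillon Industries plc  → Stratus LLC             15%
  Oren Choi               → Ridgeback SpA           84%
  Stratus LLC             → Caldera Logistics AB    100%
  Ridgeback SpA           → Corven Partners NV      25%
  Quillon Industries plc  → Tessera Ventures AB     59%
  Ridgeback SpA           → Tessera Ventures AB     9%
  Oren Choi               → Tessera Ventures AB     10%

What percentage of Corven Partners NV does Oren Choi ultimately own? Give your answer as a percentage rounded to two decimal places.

Oren reaches Corven along 4 paths.
Via Ridgeback: 84% × 25% = 21%.
Via Quillon → Ridgeback: 100% × 16% × 25% = 4%.
Via Stratus: 85% × 46% = 39.1%.
Via Quillon → Stratus: 100% × 15% × 46% = 6.9%.
Total: 21% + 4% + 39.1% + 6.9% = 71%.
Rounded: 71.00%.

71.00%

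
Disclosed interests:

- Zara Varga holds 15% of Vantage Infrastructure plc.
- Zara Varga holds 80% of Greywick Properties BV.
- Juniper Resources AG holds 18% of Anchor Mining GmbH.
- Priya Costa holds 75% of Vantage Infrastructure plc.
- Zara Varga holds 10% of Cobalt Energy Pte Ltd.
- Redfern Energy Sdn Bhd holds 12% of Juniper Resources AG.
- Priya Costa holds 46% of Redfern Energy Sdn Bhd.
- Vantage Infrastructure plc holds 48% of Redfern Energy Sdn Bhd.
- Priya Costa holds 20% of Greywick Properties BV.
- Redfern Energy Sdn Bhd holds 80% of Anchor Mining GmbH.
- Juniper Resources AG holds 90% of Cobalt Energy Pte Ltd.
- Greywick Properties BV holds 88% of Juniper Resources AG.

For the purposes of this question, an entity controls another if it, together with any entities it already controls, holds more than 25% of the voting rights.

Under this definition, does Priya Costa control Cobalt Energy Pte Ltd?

No

Priya holds 75% of Vantage, so Priya controls Vantage.
Priya and Vantage together hold 46% + 48% = 94% of Redfern, so Priya controls Redfern.
Redfern holds 80% of Anchor, so Priya controls Anchor.
Neither Priya nor any entity Priya controls holds any voting interest in Cobalt.
So Priya does not control Cobalt.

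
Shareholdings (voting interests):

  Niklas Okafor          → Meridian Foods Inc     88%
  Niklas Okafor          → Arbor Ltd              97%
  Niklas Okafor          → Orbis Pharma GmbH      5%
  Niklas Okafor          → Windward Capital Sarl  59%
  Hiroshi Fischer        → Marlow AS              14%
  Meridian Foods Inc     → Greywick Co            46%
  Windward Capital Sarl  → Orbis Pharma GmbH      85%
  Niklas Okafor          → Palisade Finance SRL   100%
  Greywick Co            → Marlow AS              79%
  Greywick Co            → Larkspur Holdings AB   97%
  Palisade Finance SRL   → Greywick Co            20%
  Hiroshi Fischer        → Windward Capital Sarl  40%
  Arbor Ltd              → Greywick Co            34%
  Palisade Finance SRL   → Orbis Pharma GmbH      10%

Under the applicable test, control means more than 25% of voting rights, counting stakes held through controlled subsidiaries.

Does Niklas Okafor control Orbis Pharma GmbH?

Yes

Niklas holds 59% of Windward, so Niklas controls Windward.
Niklas holds 100% of Palisade, so Niklas controls Palisade.
Palisade and Windward and Niklas together hold 10% + 85% + 5% = 100% of Orbis, so Niklas controls Orbis.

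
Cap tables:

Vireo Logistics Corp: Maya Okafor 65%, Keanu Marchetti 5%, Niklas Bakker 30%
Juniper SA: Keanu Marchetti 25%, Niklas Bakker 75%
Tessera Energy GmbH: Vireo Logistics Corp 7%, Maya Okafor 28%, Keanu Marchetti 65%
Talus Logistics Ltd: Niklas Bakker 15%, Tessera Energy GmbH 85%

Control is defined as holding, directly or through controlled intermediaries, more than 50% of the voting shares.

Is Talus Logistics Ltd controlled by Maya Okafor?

No

Maya holds 65% of Vireo, so Maya controls Vireo.
Neither Maya nor any entity Maya controls holds any voting interest in Talus.
So Maya does not control Talus.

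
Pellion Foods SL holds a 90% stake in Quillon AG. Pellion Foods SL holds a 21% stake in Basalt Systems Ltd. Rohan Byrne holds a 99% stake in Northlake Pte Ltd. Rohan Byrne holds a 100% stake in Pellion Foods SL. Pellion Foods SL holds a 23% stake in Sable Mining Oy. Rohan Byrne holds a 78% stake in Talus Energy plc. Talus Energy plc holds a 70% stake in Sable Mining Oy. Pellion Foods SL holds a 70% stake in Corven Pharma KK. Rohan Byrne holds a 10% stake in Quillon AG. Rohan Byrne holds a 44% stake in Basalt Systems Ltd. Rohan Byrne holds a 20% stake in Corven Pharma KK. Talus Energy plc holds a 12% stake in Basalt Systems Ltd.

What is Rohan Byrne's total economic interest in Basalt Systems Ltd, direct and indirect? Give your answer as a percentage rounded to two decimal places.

Rohan reaches Basalt along 3 paths.
Via Talus: 78% × 12% = 9.36%.
Direct stake: 44% = 44%.
Via Pellion: 100% × 21% = 21%.
Total: 9.36% + 44% + 21% = 74.36%.

74.36%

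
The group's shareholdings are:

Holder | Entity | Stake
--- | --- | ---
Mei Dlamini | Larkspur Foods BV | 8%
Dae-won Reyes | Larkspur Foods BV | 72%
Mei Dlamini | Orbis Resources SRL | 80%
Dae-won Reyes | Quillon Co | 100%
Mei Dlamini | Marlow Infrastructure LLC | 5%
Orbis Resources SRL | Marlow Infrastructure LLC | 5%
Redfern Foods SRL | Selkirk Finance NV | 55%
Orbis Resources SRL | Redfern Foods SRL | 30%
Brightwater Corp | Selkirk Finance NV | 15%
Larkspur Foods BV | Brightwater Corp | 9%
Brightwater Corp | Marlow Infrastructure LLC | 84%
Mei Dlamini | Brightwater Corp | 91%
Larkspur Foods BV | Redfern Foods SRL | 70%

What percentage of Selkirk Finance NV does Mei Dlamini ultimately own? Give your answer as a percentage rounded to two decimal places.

30.04%

Mei reaches Selkirk along 4 paths.
Via Orbis → Redfern: 80% × 30% × 55% = 13.2%.
Via Larkspur → Redfern: 8% × 70% × 55% = 3.08%.
Via Larkspur → Brightwater: 8% × 9% × 15% = 0.108%.
Via Brightwater: 91% × 15% = 13.65%.
Total: 13.2% + 3.08% + 0.108% + 13.65% = 30.038%.
Rounded: 30.04%.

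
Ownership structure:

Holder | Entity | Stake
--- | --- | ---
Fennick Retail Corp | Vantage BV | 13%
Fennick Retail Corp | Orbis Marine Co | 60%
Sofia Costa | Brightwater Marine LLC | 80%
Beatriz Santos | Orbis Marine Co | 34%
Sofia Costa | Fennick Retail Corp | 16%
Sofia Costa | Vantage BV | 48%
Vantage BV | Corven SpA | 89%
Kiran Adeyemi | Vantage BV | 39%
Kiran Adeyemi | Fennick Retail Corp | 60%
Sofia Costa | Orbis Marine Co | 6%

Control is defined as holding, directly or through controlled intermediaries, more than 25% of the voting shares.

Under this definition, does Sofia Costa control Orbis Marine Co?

Sofia holds 48% of Vantage, so Sofia controls Vantage.
Vantage holds 89% of Corven, so Sofia controls Corven.
Sofia holds 80% of Brightwater, so Sofia controls Brightwater.
In Orbis, Sofia's side holds only 6%, not > 25%.
So Sofia does not control Orbis.

No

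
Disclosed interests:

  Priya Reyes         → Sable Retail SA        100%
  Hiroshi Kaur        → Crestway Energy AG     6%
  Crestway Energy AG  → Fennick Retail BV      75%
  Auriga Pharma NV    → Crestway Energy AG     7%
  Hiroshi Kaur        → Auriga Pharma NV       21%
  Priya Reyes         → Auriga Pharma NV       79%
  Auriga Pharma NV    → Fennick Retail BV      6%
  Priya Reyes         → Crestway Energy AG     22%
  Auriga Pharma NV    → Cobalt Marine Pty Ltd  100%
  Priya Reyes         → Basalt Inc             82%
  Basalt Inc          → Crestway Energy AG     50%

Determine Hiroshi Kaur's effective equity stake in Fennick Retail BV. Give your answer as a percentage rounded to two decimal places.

Hiroshi reaches Fennick along 3 paths.
Via Auriga → Crestway: 21% × 7% × 75% = 1.1025%.
Via Crestway: 6% × 75% = 4.5%.
Via Auriga: 21% × 6% = 1.26%.
Total: 1.1025% + 4.5% + 1.26% = 6.8625%.
Rounded: 6.86%.

6.86%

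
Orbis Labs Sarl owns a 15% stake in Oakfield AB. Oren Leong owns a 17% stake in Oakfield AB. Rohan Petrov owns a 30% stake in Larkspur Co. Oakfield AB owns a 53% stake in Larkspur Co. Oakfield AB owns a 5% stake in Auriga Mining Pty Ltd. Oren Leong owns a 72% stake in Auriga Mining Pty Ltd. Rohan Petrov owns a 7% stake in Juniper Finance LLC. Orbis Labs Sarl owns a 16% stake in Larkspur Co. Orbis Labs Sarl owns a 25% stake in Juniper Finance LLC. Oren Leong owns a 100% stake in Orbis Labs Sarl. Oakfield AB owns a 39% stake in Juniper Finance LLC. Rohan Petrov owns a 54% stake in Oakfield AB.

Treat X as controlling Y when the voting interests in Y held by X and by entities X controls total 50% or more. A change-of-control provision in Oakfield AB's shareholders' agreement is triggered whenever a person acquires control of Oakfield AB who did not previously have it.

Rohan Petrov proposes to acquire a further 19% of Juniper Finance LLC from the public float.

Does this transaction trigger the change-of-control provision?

The purchase changes only Rohan's holdings, so Rohan is the only person who could newly come to control Oakfield.
Rohan holds 54% of Oakfield, so Rohan controls Oakfield.
So Rohan already controls Oakfield before the transaction.
After the purchase, Rohan's direct stake in Juniper rises to 7% + 19% = 26%.
Rohan controlled Oakfield already, so this is not a new person acquiring control; every other person's position is unchanged or reduced.
No new person acquires control, so the clause is not triggered.

No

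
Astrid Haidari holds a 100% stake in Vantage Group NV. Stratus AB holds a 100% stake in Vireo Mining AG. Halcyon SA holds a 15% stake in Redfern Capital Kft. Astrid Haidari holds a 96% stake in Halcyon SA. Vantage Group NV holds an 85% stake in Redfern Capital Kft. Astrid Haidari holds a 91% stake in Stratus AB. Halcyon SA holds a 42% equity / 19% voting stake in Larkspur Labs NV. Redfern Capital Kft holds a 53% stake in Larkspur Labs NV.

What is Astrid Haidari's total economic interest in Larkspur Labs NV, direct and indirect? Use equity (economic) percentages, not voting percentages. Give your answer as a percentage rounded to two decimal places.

93.00%

Astrid reaches Larkspur along 3 paths.
Via Vantage → Redfern: 100% × 85% × 53% = 45.05%.
Via Halcyon → Redfern: 96% × 15% × 53% = 7.632%.
Via Halcyon: 96% × 42% = 40.32%.
Total: 45.05% + 7.632% + 40.32% = 93.002%.
Rounded: 93.00%.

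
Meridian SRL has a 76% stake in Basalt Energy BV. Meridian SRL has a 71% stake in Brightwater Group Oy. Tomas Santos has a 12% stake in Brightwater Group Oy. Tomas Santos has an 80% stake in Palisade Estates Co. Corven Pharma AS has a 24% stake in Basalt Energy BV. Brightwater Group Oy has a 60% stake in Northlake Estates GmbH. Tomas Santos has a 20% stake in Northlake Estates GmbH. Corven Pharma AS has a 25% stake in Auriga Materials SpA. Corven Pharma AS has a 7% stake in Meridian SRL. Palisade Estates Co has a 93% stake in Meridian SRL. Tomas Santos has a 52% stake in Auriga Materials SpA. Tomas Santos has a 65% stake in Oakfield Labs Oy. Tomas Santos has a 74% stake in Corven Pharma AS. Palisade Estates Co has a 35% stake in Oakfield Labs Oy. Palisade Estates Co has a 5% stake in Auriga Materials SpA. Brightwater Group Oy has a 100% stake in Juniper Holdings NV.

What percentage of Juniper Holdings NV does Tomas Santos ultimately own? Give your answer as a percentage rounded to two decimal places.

Tomas reaches Juniper along 3 paths.
Via Brightwater: 12% × 100% = 12%.
Via Palisade → Meridian → Brightwater: 80% × 93% × 71% × 100% = 52.824%.
Via Corven → Meridian → Brightwater: 74% × 7% × 71% × 100% = 3.6778%.
Total: 12% + 52.824% + 3.6778% = 68.5018%.
Rounded: 68.50%.

68.50%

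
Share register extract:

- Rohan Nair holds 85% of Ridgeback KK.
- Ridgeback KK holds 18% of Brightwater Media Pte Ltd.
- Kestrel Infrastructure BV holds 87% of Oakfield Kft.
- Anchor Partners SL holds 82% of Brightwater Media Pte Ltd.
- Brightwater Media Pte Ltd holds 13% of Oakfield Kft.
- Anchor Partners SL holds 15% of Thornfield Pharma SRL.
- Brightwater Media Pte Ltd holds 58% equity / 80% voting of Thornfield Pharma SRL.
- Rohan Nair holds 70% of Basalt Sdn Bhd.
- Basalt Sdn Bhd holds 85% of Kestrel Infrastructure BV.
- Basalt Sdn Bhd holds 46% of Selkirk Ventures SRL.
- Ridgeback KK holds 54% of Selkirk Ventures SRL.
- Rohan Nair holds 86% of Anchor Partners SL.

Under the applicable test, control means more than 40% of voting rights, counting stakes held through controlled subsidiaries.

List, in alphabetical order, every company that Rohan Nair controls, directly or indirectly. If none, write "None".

Anchor Partners SL, Basalt Sdn Bhd, Brightwater Media Pte Ltd, Kestrel Infrastructure BV, Oakfield Kft, Ridgeback KK, Selkirk Ventures SRL, Thornfield Pharma SRL

Rohan holds 86% of Anchor, so Rohan controls Anchor.
Rohan holds 70% of Basalt, so Rohan controls Basalt.
Rohan holds 85% of Ridgeback, so Rohan controls Ridgeback.
Basalt and Ridgeback together hold 46% + 54% = 100% of Selkirk, so Rohan controls Selkirk.
Basalt holds 85% of Kestrel, so Rohan controls Kestrel.
Anchor and Ridgeback together hold 82% + 18% = 100% of Brightwater, so Rohan controls Brightwater.
Anchor and Brightwater together hold 15% + 80% = 95% of Thornfield, so Rohan controls Thornfield.
Brightwater and Kestrel together hold 13% + 87% = 100% of Oakfield, so Rohan controls Oakfield.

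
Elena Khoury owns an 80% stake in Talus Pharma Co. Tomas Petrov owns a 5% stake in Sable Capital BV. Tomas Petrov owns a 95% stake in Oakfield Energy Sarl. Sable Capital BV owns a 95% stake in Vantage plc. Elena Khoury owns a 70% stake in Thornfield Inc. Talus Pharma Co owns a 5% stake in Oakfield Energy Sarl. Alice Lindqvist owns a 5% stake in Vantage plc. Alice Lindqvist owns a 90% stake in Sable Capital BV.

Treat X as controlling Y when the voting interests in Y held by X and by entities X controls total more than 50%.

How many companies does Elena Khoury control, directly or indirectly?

2

Elena holds 70% of Thornfield, so Elena controls Thornfield.
Elena holds 80% of Talus, so Elena controls Talus.
No other company's threshold is met.
Elena controls 2 companies.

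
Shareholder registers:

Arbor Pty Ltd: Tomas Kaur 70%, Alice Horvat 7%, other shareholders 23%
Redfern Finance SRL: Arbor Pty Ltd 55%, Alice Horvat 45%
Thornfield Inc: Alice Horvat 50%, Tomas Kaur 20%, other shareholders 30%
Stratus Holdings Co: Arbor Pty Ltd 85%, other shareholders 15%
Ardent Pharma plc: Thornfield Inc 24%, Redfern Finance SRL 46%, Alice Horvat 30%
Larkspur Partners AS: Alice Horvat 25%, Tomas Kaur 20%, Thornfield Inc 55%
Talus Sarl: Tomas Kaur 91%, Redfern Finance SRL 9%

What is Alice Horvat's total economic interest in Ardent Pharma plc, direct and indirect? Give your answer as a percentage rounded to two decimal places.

64.47%

Alice reaches Ardent along 4 paths.
Via Thornfield: 50% × 24% = 12%.
Via Arbor → Redfern: 7% × 55% × 46% = 1.771%.
Via Redfern: 45% × 46% = 20.7%.
Direct stake: 30% = 30%.
Total: 12% + 1.771% + 20.7% + 30% = 64.471%.
Rounded: 64.47%.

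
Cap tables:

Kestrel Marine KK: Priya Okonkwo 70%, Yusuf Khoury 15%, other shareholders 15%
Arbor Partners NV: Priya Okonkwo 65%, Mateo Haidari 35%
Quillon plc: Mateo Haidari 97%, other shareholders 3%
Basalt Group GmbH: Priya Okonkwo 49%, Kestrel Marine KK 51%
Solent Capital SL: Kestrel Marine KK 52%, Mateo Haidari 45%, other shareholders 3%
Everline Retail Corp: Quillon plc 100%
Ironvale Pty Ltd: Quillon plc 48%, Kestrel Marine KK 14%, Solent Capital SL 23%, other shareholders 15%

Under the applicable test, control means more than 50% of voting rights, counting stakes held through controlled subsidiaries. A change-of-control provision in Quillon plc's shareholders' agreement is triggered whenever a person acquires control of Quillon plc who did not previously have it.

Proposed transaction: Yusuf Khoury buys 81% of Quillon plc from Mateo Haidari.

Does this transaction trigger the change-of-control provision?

Yes

The purchase adds only to Yusuf's holdings (Mateo's stake shrinks), so Yusuf is the only person who could newly come to control Quillon.
Yusuf's largest direct stake is 15% in Kestrel, which does not meet the threshold, so Yusuf controls no company.
Neither Yusuf nor any entity Yusuf controls holds any voting interest in Quillon.
So before the transaction, Yusuf does not control Quillon.
After the purchase, Yusuf holds 81% of Quillon directly, and Mateo's stake falls to 16%.
Yusuf holds 81% of Quillon, so Yusuf controls Quillon.
Yusuf did not control Quillon before and does after, so the clause is triggered.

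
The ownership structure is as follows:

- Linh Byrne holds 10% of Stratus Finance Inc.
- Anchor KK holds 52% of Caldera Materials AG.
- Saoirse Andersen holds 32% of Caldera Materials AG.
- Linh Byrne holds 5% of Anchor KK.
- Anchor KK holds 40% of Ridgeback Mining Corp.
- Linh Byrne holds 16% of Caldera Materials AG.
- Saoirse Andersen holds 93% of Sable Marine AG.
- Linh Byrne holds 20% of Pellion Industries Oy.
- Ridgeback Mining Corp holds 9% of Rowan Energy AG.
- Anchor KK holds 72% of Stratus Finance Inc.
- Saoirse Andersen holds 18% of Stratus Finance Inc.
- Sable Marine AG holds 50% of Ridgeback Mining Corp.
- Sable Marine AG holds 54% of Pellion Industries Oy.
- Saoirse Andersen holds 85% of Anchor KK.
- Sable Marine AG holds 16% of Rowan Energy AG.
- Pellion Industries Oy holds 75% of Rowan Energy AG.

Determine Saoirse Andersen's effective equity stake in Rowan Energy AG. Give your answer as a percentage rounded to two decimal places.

Saoirse reaches Rowan along 4 paths.
Via Sable: 93% × 16% = 14.88%.
Via Sable → Ridgeback: 93% × 50% × 9% = 4.185%.
Via Anchor → Ridgeback: 85% × 40% × 9% = 3.06%.
Via Sable → Pellion: 93% × 54% × 75% = 37.665%.
Total: 14.88% + 4.185% + 3.06% + 37.665% = 59.79%.

59.79%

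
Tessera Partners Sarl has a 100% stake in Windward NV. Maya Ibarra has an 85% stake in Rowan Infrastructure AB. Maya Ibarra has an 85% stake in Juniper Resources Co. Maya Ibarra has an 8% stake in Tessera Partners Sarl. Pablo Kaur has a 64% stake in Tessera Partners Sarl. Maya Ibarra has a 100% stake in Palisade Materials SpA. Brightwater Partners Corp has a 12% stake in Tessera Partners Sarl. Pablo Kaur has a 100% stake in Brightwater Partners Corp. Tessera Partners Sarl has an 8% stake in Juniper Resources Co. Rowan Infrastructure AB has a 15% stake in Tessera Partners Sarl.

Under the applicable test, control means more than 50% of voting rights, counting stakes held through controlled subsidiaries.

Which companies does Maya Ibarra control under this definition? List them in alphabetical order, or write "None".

Juniper Resources Co, Palisade Materials SpA, Rowan Infrastructure AB

Maya holds 85% of Rowan, so Maya controls Rowan.
Maya holds 100% of Palisade, so Maya controls Palisade.
Maya holds 85% of Juniper, so Maya controls Juniper.
No other company's threshold is met.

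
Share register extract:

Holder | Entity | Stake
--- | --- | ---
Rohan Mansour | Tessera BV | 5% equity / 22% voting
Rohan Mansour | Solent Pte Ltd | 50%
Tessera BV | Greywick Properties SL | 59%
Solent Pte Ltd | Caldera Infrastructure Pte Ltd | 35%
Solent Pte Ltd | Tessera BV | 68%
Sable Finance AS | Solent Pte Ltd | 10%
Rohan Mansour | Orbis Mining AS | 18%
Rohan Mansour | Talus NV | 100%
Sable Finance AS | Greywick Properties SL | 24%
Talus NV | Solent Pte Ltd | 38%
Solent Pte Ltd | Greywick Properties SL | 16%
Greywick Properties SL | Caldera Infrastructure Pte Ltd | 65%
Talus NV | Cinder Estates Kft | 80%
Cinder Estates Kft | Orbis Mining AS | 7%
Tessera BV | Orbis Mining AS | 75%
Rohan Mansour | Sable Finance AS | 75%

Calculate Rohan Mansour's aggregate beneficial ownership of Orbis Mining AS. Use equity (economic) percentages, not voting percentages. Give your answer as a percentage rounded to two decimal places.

76.06%

Rohan reaches Orbis along 6 paths.
Direct stake: 18% = 18%.
Via Talus → Cinder: 100% × 80% × 7% = 5.6%.
Via Tessera: 5% × 75% = 3.75%.
Via Solent → Tessera: 50% × 68% × 75% = 25.5%.
Via Sable → Solent → Tessera: 75% × 10% × 68% × 75% = 3.825%.
Via Talus → Solent → Tessera: 100% × 38% × 68% × 75% = 19.38%.
Total: 18% + 5.6% + 3.75% + 25.5% + 3.825% + 19.38% = 76.055%.
Rounded: 76.06%.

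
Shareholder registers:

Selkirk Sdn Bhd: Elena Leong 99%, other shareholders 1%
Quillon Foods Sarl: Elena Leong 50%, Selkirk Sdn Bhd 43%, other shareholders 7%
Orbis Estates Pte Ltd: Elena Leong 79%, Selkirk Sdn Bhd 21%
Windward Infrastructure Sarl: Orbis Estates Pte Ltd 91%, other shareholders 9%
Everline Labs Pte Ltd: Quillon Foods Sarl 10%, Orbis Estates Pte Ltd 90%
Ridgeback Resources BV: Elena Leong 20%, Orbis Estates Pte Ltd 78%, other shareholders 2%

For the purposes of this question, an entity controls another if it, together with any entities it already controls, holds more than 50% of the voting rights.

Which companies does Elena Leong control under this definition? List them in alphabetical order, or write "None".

Elena holds 99% of Selkirk, so Elena controls Selkirk.
Elena and Selkirk together hold 50% + 43% = 93% of Quillon, so Elena controls Quillon.
Elena and Selkirk together hold 79% + 21% = 100% of Orbis, so Elena controls Orbis.
Orbis holds 91% of Windward, so Elena controls Windward.
Quillon and Orbis together hold 10% + 90% = 100% of Everline, so Elena controls Everline.
Elena and Orbis together hold 20% + 78% = 98% of Ridgeback, so Elena controls Ridgeback.

Everline Labs Pte Ltd, Orbis Estates Pte Ltd, Quillon Foods Sarl, Ridgeback Resources BV, Selkirk Sdn Bhd, Windward Infrastructure Sarl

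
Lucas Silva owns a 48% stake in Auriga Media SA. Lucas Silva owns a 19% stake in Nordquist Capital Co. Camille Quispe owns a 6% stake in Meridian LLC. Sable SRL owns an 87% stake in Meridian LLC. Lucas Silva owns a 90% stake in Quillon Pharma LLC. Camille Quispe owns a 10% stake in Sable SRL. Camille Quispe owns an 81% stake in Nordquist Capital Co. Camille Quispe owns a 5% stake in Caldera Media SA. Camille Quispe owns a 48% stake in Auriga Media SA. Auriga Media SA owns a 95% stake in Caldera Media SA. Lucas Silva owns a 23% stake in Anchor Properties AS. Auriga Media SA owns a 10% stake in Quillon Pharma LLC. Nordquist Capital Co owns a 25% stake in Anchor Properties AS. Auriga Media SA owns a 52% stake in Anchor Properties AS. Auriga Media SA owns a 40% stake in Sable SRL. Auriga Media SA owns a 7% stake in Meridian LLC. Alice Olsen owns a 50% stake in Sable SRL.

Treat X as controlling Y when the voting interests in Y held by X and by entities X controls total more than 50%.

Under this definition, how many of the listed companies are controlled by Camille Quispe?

1

Camille holds 81% of Nordquist, so Camille controls Nordquist.
No other company's threshold is met.
Camille controls 1 company.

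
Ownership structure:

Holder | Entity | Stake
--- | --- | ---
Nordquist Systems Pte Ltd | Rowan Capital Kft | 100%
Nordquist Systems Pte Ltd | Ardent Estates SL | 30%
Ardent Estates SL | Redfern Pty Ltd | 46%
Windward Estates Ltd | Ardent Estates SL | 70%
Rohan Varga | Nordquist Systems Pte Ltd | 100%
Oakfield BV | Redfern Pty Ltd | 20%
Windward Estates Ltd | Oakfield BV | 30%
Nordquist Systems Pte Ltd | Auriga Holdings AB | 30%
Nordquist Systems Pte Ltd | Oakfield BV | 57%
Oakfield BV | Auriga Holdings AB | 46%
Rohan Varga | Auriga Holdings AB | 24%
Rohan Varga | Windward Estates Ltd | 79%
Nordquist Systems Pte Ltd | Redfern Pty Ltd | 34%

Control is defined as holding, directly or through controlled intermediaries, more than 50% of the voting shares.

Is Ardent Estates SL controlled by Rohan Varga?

Yes

Rohan holds 100% of Nordquist, so Rohan controls Nordquist.
Rohan holds 79% of Windward, so Rohan controls Windward.
Windward and Nordquist together hold 70% + 30% = 100% of Ardent, so Rohan controls Ardent.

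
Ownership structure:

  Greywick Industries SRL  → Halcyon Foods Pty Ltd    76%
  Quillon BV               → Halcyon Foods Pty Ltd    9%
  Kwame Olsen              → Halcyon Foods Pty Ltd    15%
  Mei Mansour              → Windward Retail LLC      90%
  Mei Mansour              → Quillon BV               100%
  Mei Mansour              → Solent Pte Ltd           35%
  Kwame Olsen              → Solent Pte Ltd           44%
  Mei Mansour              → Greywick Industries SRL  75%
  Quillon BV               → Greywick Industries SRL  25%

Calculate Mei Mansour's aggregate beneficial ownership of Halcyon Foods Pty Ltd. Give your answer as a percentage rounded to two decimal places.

Mei reaches Halcyon along 3 paths.
Via Quillon: 100% × 9% = 9%.
Via Quillon → Greywick: 100% × 25% × 76% = 19%.
Via Greywick: 75% × 76% = 57%.
Total: 9% + 19% + 57% = 85%.
Rounded: 85.00%.

85.00%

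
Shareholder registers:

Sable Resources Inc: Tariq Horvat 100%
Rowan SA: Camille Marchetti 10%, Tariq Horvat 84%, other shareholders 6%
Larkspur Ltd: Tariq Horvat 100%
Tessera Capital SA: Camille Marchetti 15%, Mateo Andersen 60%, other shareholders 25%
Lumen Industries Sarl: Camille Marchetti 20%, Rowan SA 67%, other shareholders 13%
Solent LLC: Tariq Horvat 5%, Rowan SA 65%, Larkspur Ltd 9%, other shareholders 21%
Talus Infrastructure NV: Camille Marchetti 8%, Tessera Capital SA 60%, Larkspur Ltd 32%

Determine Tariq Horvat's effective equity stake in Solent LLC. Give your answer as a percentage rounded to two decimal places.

Tariq reaches Solent along 3 paths.
Direct stake: 5% = 5%.
Via Rowan: 84% × 65% = 54.6%.
Via Larkspur: 100% × 9% = 9%.
Total: 5% + 54.6% + 9% = 68.6%.
Rounded: 68.60%.

68.60%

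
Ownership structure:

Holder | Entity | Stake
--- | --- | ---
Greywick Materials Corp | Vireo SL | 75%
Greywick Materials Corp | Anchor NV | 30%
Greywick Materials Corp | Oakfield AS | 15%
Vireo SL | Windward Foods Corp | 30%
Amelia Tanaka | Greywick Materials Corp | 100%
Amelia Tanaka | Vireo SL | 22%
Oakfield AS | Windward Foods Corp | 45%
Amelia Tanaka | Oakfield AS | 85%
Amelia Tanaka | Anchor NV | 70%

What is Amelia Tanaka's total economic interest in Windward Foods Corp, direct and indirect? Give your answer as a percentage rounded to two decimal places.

74.10%

Amelia reaches Windward along 4 paths.
Via Vireo: 22% × 30% = 6.6%.
Via Greywick → Vireo: 100% × 75% × 30% = 22.5%.
Via Greywick → Oakfield: 100% × 15% × 45% = 6.75%.
Via Oakfield: 85% × 45% = 38.25%.
Total: 6.6% + 22.5% + 6.75% + 38.25% = 74.1%.
Rounded: 74.10%.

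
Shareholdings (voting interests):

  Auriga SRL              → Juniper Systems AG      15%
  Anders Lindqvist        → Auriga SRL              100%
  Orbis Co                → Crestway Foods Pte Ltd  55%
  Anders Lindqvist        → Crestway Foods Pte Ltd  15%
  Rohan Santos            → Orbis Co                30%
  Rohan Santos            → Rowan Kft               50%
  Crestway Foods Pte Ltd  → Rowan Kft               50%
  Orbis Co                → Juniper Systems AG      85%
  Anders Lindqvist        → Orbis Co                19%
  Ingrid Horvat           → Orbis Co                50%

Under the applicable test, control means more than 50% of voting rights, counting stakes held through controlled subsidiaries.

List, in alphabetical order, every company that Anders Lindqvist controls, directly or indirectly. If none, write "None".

Auriga SRL

Anders holds 100% of Auriga, so Anders controls Auriga.
No other company's threshold is met.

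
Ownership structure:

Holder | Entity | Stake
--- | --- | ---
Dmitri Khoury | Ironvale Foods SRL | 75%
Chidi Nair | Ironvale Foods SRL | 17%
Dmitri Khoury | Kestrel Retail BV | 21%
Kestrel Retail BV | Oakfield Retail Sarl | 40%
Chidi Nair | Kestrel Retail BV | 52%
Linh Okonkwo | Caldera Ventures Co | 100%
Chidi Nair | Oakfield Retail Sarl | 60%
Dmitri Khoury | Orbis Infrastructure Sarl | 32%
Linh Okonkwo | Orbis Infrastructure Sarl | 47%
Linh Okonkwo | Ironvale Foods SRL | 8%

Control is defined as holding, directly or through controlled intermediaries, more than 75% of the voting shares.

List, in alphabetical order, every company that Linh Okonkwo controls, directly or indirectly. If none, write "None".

Caldera Ventures Co

Linh holds 100% of Caldera, so Linh controls Caldera.
No other company's threshold is met.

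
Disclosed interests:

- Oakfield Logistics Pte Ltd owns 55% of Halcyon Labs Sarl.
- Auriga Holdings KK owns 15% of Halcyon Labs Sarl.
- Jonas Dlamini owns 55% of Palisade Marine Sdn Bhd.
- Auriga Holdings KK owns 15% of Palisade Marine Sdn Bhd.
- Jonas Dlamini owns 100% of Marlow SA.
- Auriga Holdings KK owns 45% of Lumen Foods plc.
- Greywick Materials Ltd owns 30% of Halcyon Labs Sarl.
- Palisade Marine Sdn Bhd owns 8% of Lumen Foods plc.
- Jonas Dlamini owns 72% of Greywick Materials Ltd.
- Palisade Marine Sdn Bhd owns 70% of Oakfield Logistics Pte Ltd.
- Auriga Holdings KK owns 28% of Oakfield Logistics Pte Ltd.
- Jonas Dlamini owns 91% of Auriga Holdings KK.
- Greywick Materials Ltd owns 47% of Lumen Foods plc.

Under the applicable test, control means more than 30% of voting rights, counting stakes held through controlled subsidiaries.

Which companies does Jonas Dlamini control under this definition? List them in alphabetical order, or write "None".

Auriga Holdings KK, Greywick Materials Ltd, Halcyon Labs Sarl, Lumen Foods plc, Marlow SA, Oakfield Logistics Pte Ltd, Palisade Marine Sdn Bhd

Jonas holds 91% of Auriga, so Jonas controls Auriga.
Jonas and Auriga together hold 55% + 15% = 70% of Palisade, so Jonas controls Palisade.
Jonas holds 72% of Greywick, so Jonas controls Greywick.
Auriga and Palisade together hold 28% + 70% = 98% of Oakfield, so Jonas controls Oakfield.
Auriga and Palisade and Greywick together hold 45% + 8% + 47% = 100% of Lumen, so Jonas controls Lumen.
Auriga and Greywick and Oakfield together hold 15% + 30% + 55% = 100% of Halcyon, so Jonas controls Halcyon.
Jonas holds 100% of Marlow, so Jonas controls Marlow.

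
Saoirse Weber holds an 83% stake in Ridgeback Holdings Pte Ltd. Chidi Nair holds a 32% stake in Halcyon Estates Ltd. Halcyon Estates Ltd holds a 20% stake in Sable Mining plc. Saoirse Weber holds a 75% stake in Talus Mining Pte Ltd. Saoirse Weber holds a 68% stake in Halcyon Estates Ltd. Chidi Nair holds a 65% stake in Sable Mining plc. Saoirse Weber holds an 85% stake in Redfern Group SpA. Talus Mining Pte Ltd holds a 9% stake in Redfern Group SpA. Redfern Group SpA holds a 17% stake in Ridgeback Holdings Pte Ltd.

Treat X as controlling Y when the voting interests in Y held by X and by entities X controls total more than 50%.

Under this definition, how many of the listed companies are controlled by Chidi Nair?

Chidi holds 65% of Sable, so Chidi controls Sable.
No other company's threshold is met.
Chidi controls 1 company.

1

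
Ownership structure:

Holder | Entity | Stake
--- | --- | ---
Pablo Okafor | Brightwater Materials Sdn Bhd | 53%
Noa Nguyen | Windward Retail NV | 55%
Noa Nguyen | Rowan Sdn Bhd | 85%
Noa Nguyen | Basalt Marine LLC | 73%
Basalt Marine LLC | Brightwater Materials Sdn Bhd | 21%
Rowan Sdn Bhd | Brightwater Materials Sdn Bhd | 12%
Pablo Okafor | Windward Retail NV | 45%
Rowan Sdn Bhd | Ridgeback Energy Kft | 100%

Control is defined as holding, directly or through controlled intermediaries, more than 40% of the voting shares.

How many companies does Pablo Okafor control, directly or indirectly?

Pablo holds 45% of Windward, so Pablo controls Windward.
Pablo holds 53% of Brightwater, so Pablo controls Brightwater.
No other company's threshold is met.
Pablo controls 2 companies.

2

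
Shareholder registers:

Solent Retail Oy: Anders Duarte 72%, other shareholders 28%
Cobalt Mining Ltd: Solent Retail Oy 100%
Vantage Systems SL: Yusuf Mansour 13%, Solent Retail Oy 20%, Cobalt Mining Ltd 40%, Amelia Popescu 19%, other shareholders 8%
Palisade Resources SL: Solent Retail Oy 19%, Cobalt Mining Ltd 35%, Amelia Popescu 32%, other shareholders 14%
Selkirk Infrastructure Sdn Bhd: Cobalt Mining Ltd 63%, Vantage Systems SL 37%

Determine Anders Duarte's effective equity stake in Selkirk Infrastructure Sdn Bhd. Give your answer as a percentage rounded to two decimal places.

Anders reaches Selkirk along 3 paths.
Via Solent → Cobalt: 72% × 100% × 63% = 45.36%.
Via Solent → Vantage: 72% × 20% × 37% = 5.328%.
Via Solent → Cobalt → Vantage: 72% × 100% × 40% × 37% = 10.656%.
Total: 45.36% + 5.328% + 10.656% = 61.344%.
Rounded: 61.34%.

61.34%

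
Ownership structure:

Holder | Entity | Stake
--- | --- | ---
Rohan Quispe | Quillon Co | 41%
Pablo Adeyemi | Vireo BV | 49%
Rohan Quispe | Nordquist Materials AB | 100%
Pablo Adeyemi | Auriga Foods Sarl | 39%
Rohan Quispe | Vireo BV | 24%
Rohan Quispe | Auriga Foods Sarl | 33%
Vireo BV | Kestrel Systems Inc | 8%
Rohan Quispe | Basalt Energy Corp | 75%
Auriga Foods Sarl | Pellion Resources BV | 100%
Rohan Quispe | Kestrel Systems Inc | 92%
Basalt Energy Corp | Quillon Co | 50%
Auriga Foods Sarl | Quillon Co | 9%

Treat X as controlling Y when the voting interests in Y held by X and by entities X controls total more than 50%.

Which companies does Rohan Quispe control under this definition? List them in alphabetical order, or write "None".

Rohan holds 75% of Basalt, so Rohan controls Basalt.
Rohan and Basalt together hold 41% + 50% = 91% of Quillon, so Rohan controls Quillon.
Rohan holds 100% of Nordquist, so Rohan controls Nordquist.
Rohan holds 92% of Kestrel, so Rohan controls Kestrel.
No other company's threshold is met.

Basalt Energy Corp, Kestrel Systems Inc, Nordquist Materials AB, Quillon Co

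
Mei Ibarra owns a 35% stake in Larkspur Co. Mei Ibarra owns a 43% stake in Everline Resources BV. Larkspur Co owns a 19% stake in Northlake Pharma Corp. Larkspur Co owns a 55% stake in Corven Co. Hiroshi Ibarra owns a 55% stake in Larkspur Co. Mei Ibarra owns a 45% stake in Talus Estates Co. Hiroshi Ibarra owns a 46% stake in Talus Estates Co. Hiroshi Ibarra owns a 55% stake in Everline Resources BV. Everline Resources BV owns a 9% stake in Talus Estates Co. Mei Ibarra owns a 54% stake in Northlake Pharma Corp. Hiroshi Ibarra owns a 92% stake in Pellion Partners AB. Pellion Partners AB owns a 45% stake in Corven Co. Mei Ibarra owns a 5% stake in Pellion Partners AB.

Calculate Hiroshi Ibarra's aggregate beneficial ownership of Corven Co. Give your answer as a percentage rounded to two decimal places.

71.65%

Hiroshi reaches Corven along 2 paths.
Via Larkspur: 55% × 55% = 30.25%.
Via Pellion: 92% × 45% = 41.4%.
Total: 30.25% + 41.4% = 71.65%.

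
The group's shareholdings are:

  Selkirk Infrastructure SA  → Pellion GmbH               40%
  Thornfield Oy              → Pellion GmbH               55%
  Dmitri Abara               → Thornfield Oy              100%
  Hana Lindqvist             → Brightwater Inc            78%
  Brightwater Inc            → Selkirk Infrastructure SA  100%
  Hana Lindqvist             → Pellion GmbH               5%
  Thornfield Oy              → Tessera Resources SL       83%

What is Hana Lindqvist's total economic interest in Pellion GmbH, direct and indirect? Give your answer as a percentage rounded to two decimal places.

36.20%

Hana reaches Pellion along 2 paths.
Via Brightwater → Selkirk: 78% × 100% × 40% = 31.2%.
Direct stake: 5% = 5%.
Total: 31.2% + 5% = 36.2%.
Rounded: 36.20%.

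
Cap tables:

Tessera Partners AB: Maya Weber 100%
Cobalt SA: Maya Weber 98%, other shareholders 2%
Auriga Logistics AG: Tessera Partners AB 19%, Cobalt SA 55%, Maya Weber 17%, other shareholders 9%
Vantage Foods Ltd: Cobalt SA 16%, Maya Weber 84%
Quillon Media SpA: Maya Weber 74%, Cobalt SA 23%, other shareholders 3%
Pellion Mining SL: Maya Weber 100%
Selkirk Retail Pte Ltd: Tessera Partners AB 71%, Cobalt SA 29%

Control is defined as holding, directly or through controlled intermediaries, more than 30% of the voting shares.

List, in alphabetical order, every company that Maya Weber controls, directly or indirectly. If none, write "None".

Maya holds 100% of Tessera, so Maya controls Tessera.
Maya holds 98% of Cobalt, so Maya controls Cobalt.
Tessera and Cobalt and Maya together hold 19% + 55% + 17% = 91% of Auriga, so Maya controls Auriga.
Cobalt and Maya together hold 16% + 84% = 100% of Vantage, so Maya controls Vantage.
Maya and Cobalt together hold 74% + 23% = 97% of Quillon, so Maya controls Quillon.
Maya holds 100% of Pellion, so Maya controls Pellion.
Tessera and Cobalt together hold 71% + 29% = 100% of Selkirk, so Maya controls Selkirk.

Auriga Logistics AG, Cobalt SA, Pellion Mining SL, Quillon Media SpA, Selkirk Retail Pte Ltd, Tessera Partners AB, Vantage Foods Ltd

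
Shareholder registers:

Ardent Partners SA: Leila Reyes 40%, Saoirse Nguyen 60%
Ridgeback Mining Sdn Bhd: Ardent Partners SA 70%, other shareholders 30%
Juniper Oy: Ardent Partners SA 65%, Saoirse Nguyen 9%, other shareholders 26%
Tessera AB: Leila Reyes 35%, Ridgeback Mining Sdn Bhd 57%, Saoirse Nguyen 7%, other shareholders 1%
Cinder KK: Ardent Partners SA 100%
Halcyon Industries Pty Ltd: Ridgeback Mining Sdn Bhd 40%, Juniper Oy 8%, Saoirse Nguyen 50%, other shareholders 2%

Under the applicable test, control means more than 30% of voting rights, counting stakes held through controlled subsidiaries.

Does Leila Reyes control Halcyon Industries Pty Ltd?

Leila holds 40% of Ardent, so Leila controls Ardent.
Ardent holds 65% of Juniper, so Leila controls Juniper.
Ardent holds 70% of Ridgeback, so Leila controls Ridgeback.
Ridgeback and Juniper together hold 40% + 8% = 48% of Halcyon, so Leila controls Halcyon.

Yes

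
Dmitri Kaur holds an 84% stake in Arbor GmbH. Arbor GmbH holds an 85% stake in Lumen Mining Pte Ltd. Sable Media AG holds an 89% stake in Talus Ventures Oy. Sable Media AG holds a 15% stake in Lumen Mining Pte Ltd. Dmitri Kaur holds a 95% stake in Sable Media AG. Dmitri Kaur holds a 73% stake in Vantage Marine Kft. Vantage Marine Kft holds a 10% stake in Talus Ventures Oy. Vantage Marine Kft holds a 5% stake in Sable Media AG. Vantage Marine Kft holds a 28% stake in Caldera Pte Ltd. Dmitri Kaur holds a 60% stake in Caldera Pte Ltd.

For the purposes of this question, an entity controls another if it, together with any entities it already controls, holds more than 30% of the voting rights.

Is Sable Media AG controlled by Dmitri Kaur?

Dmitri holds 73% of Vantage, so Dmitri controls Vantage.
Vantage and Dmitri together hold 5% + 95% = 100% of Sable, so Dmitri controls Sable.

Yes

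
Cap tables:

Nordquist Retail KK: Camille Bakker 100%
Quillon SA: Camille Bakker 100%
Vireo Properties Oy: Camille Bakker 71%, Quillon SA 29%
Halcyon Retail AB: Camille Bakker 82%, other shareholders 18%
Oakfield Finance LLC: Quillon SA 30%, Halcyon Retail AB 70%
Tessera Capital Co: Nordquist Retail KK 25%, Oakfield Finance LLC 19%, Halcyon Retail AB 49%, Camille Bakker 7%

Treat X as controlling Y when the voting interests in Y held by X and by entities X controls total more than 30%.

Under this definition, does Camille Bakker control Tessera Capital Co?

Yes

Camille holds 82% of Halcyon, so Camille controls Halcyon.
Camille holds 100% of Quillon, so Camille controls Quillon.
Quillon and Halcyon together hold 30% + 70% = 100% of Oakfield, so Camille controls Oakfield.
Camille holds 100% of Nordquist, so Camille controls Nordquist.
Nordquist and Oakfield and Halcyon and Camille together hold 25% + 19% + 49% + 7% = 100% of Tessera, so Camille controls Tessera.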